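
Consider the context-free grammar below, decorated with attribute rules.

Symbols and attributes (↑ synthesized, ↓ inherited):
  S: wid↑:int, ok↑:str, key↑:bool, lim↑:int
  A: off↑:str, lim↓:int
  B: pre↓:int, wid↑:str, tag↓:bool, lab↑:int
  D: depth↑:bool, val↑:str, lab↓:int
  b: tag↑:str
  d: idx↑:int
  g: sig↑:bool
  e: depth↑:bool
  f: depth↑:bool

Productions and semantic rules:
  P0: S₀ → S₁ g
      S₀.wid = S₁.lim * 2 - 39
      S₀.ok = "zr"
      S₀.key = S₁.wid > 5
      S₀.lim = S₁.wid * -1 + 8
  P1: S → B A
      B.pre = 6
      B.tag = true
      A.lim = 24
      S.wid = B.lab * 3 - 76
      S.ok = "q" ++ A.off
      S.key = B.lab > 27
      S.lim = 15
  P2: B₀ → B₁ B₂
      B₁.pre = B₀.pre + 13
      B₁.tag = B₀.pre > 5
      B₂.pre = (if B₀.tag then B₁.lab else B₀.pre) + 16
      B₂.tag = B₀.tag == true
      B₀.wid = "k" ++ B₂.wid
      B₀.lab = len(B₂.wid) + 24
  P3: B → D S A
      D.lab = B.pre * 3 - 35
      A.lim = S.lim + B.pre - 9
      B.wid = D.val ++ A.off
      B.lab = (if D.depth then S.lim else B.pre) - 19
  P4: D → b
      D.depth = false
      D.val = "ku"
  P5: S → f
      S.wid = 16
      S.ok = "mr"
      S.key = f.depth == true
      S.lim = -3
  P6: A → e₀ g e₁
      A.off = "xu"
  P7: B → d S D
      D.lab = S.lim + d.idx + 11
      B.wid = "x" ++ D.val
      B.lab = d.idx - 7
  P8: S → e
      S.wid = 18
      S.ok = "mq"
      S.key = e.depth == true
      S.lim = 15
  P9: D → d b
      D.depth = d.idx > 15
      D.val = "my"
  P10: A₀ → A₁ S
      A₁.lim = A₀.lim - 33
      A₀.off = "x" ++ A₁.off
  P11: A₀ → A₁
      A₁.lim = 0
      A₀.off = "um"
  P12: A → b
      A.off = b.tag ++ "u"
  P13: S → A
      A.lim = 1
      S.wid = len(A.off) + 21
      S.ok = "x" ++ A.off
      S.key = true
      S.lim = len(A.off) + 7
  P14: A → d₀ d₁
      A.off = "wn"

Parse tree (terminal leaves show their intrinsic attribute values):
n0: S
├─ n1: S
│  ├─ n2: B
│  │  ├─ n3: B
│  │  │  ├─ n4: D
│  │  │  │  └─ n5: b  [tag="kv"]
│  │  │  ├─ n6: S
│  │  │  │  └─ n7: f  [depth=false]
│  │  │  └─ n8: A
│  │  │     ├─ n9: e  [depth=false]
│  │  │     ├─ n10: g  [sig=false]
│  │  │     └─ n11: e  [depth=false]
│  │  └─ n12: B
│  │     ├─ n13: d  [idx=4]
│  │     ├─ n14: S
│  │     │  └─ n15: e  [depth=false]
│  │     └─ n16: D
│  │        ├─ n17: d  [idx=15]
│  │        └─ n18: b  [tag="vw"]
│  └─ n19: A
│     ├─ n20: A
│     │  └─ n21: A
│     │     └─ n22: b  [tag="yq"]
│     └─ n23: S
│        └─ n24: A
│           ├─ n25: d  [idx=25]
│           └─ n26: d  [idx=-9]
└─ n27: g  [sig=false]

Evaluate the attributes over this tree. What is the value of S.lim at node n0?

3

1. n2.pre = 6  [6]
2. n2.tag = true  [true]
3. n3.pre = 19  [B₀.pre + 13]
4. n3.tag = true  [B₀.pre > 5]
5. n4.lab = 22  [B.pre * 3 - 35]
6. n5.tag = "kv"  [terminal]
7. n4.depth = false  [false]
8. n4.val = "ku"  ["ku"]
9. n7.depth = false  [terminal]
10. n6.wid = 16  [16]
11. n6.ok = "mr"  ["mr"]
12. n6.key = false  [f.depth == true]
13. n6.lim = -3  [-3]
14. n8.lim = 7  [S.lim + B.pre - 9]
15. n9.depth = false  [terminal]
16. n10.sig = false  [terminal]
17. n11.depth = false  [terminal]
18. n8.off = "xu"  ["xu"]
19. n3.wid = "kuxu"  [D.val ++ A.off]
20. n3.lab = 0  [(if D.depth then S.lim else B.pre) - 19]
21. n12.pre = 16  [(if B₀.tag then B₁.lab else B₀.pre) + 16]
22. n12.tag = true  [B₀.tag == true]
23. n13.idx = 4  [terminal]
24. n15.depth = false  [terminal]
25. n14.wid = 18  [18]
26. n14.ok = "mq"  ["mq"]
27. n14.key = false  [e.depth == true]
28. n14.lim = 15  [15]
29. n16.lab = 30  [S.lim + d.idx + 11]
30. n17.idx = 15  [terminal]
31. n18.tag = "vw"  [terminal]
32. n16.depth = false  [d.idx > 15]
33. n16.val = "my"  ["my"]
34. n12.wid = "xmy"  ["x" ++ D.val]
35. n12.lab = -3  [d.idx - 7]
36. n2.wid = "kxmy"  ["k" ++ B₂.wid]
37. n2.lab = 27  [len(B₂.wid) + 24]
38. n19.lim = 24  [24]
39. n20.lim = -9  [A₀.lim - 33]
40. n21.lim = 0  [0]
41. n22.tag = "yq"  [terminal]
42. n21.off = "yqu"  [b.tag ++ "u"]
43. n20.off = "um"  ["um"]
44. n24.lim = 1  [1]
45. n25.idx = 25  [terminal]
46. n26.idx = -9  [terminal]
47. n24.off = "wn"  ["wn"]
48. n23.wid = 23  [len(A.off) + 21]
49. n23.ok = "xwn"  ["x" ++ A.off]
50. n23.key = true  [true]
51. n23.lim = 9  [len(A.off) + 7]
52. n19.off = "xum"  ["x" ++ A₁.off]
53. n1.wid = 5  [B.lab * 3 - 76]
54. n1.ok = "qxum"  ["q" ++ A.off]
55. n1.key = false  [B.lab > 27]
56. n1.lim = 15  [15]
57. n27.sig = false  [terminal]
58. n0.wid = -9  [S₁.lim * 2 - 39]
59. n0.ok = "zr"  ["zr"]
60. n0.key = false  [S₁.wid > 5]
61. n0.lim = 3  [S₁.wid * -1 + 8]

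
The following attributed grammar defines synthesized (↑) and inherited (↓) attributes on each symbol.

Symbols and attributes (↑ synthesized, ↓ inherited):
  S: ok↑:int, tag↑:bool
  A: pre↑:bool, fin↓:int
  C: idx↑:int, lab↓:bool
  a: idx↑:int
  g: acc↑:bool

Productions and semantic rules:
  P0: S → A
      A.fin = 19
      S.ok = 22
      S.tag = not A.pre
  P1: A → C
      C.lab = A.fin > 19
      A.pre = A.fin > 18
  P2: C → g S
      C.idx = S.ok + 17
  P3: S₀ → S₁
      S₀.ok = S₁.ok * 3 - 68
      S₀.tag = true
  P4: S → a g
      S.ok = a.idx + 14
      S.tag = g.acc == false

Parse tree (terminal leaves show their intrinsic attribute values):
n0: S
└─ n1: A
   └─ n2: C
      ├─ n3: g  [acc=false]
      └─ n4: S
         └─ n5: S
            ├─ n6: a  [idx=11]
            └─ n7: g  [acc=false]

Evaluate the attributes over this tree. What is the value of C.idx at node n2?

24

1. n1.fin = 19  [19]
2. n2.lab = false  [A.fin > 19]
3. n3.acc = false  [terminal]
4. n6.idx = 11  [terminal]
5. n7.acc = false  [terminal]
6. n5.ok = 25  [a.idx + 14]
7. n5.tag = true  [g.acc == false]
8. n4.ok = 7  [S₁.ok * 3 - 68]
9. n4.tag = true  [true]
10. n2.idx = 24  [S.ok + 17]
11. n1.pre = true  [A.fin > 18]
12. n0.ok = 22  [22]
13. n0.tag = false  [not A.pre]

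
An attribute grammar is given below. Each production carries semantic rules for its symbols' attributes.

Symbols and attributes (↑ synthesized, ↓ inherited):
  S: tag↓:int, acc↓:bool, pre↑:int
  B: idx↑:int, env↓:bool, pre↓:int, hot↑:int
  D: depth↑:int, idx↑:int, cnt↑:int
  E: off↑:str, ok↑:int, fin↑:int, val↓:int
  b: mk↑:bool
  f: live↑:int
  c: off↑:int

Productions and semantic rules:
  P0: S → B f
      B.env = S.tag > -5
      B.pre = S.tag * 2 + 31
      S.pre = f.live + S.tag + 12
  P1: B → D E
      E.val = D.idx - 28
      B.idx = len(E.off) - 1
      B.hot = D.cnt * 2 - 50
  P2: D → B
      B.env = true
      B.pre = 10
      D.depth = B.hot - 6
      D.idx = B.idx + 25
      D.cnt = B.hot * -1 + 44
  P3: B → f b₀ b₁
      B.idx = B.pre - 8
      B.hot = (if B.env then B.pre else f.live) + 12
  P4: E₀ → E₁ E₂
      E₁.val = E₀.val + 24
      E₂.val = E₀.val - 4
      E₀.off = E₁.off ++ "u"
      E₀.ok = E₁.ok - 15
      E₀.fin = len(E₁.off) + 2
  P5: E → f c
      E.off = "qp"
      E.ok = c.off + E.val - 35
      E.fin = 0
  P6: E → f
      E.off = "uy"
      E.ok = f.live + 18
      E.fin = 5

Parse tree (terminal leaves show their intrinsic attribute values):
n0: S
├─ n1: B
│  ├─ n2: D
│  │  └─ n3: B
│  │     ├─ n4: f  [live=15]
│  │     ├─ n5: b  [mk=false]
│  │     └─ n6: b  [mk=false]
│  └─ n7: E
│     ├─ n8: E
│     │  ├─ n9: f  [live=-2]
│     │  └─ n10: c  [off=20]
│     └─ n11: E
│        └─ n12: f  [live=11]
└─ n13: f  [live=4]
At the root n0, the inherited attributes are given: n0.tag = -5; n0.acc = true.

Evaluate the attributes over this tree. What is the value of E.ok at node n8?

1. n0.tag = -5  [given at root]
2. n0.acc = true  [given at root]
3. n1.env = false  [S.tag > -5]
4. n1.pre = 21  [S.tag * 2 + 31]
5. n3.env = true  [true]
6. n3.pre = 10  [10]
7. n4.live = 15  [terminal]
8. n5.mk = false  [terminal]
9. n6.mk = false  [terminal]
10. n3.idx = 2  [B.pre - 8]
11. n3.hot = 22  [(if B.env then B.pre else f.live) + 12]
12. n2.depth = 16  [B.hot - 6]
13. n2.idx = 27  [B.idx + 25]
14. n2.cnt = 22  [B.hot * -1 + 44]
15. n7.val = -1  [D.idx - 28]
16. n8.val = 23  [E₀.val + 24]
17. n9.live = -2  [terminal]
18. n10.off = 20  [terminal]
19. n8.off = "qp"  ["qp"]
20. n8.ok = 8  [c.off + E.val - 35]
21. n8.fin = 0  [0]
22. n11.val = -5  [E₀.val - 4]
23. n12.live = 11  [terminal]
24. n11.off = "uy"  ["uy"]
25. n11.ok = 29  [f.live + 18]
26. n11.fin = 5  [5]
27. n7.off = "qpu"  [E₁.off ++ "u"]
28. n7.ok = -7  [E₁.ok - 15]
29. n7.fin = 4  [len(E₁.off) + 2]
30. n1.idx = 2  [len(E.off) - 1]
31. n1.hot = -6  [D.cnt * 2 - 50]
32. n13.live = 4  [terminal]
33. n0.pre = 11  [f.live + S.tag + 12]

8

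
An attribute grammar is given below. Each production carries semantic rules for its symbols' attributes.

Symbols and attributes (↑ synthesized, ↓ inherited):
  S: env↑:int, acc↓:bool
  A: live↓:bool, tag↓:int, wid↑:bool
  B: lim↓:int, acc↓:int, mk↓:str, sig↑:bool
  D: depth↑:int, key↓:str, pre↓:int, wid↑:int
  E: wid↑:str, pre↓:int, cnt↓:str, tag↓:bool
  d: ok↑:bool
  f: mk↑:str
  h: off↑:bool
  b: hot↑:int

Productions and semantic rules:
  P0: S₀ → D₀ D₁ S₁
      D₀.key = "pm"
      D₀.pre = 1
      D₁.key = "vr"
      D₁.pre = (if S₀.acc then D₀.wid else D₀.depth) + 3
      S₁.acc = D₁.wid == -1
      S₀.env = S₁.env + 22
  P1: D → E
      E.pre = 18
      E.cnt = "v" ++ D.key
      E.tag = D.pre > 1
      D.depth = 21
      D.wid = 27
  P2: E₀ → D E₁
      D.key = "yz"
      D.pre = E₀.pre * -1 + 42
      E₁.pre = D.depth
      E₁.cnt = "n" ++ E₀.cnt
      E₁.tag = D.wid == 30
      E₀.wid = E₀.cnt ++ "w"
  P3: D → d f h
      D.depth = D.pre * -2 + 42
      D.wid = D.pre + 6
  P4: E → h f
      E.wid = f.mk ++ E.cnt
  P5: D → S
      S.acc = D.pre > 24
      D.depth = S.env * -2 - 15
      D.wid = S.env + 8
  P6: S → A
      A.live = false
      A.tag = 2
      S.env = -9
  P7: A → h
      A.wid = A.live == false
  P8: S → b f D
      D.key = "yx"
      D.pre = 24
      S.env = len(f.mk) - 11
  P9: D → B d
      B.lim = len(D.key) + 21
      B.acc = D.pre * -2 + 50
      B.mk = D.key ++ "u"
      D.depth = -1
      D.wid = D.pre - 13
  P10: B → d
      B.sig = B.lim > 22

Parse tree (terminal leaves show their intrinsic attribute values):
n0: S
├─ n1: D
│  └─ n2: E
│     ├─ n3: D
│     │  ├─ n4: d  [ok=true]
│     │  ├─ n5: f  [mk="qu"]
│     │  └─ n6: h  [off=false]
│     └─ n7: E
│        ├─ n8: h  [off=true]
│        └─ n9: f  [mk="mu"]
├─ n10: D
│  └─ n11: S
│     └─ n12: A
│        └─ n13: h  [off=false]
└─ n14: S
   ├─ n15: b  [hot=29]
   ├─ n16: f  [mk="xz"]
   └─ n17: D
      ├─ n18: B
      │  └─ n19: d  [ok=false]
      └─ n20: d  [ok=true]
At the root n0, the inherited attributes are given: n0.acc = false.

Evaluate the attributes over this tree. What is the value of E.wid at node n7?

1. n0.acc = false  [given at root]
2. n1.key = "pm"  ["pm"]
3. n1.pre = 1  [1]
4. n2.pre = 18  [18]
5. n2.cnt = "vpm"  ["v" ++ D.key]
6. n2.tag = false  [D.pre > 1]
7. n3.key = "yz"  ["yz"]
8. n3.pre = 24  [E₀.pre * -1 + 42]
9. n4.ok = true  [terminal]
10. n5.mk = "qu"  [terminal]
11. n6.off = false  [terminal]
12. n3.depth = -6  [D.pre * -2 + 42]
13. n3.wid = 30  [D.pre + 6]
14. n7.pre = -6  [D.depth]
15. n7.cnt = "nvpm"  ["n" ++ E₀.cnt]
16. n7.tag = true  [D.wid == 30]
17. n8.off = true  [terminal]
18. n9.mk = "mu"  [terminal]
19. n7.wid = "munvpm"  [f.mk ++ E.cnt]
20. n2.wid = "vpmw"  [E₀.cnt ++ "w"]
21. n1.depth = 21  [21]
22. n1.wid = 27  [27]
23. n10.key = "vr"  ["vr"]
24. n10.pre = 24  [(if S₀.acc then D₀.wid else D₀.depth) + 3]
25. n11.acc = false  [D.pre > 24]
26. n12.live = false  [false]
27. n12.tag = 2  [2]
28. n13.off = false  [terminal]
29. n12.wid = true  [A.live == false]
30. n11.env = -9  [-9]
31. n10.depth = 3  [S.env * -2 - 15]
32. n10.wid = -1  [S.env + 8]
33. n14.acc = true  [D₁.wid == -1]
34. n15.hot = 29  [terminal]
35. n16.mk = "xz"  [terminal]
36. n17.key = "yx"  ["yx"]
37. n17.pre = 24  [24]
38. n18.lim = 23  [len(D.key) + 21]
39. n18.acc = 2  [D.pre * -2 + 50]
40. n18.mk = "yxu"  [D.key ++ "u"]
41. n19.ok = false  [terminal]
42. n18.sig = true  [B.lim > 22]
43. n20.ok = true  [terminal]
44. n17.depth = -1  [-1]
45. n17.wid = 11  [D.pre - 13]
46. n14.env = -9  [len(f.mk) - 11]
47. n0.env = 13  [S₁.env + 22]

"munvpm"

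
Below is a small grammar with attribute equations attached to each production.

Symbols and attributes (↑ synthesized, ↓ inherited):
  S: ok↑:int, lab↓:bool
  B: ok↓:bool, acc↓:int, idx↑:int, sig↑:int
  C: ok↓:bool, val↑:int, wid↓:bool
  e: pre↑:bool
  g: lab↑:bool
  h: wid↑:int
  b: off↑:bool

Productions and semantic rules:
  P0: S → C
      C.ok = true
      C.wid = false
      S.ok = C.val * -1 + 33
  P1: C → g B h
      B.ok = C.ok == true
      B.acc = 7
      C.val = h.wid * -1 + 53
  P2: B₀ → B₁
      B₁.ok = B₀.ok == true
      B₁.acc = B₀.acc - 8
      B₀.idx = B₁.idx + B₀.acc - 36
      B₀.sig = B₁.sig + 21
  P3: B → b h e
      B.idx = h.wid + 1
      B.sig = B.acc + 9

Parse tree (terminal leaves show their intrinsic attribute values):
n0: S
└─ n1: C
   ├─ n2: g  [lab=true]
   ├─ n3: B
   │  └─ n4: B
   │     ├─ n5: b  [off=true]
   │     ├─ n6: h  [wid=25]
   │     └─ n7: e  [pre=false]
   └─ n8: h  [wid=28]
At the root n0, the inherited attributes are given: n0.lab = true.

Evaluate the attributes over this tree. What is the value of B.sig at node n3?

1. n0.lab = true  [given at root]
2. n1.ok = true  [true]
3. n1.wid = false  [false]
4. n2.lab = true  [terminal]
5. n3.ok = true  [C.ok == true]
6. n3.acc = 7  [7]
7. n4.ok = true  [B₀.ok == true]
8. n4.acc = -1  [B₀.acc - 8]
9. n5.off = true  [terminal]
10. n6.wid = 25  [terminal]
11. n7.pre = false  [terminal]
12. n4.idx = 26  [h.wid + 1]
13. n4.sig = 8  [B.acc + 9]
14. n3.idx = -3  [B₁.idx + B₀.acc - 36]
15. n3.sig = 29  [B₁.sig + 21]
16. n8.wid = 28  [terminal]
17. n1.val = 25  [h.wid * -1 + 53]
18. n0.ok = 8  [C.val * -1 + 33]

29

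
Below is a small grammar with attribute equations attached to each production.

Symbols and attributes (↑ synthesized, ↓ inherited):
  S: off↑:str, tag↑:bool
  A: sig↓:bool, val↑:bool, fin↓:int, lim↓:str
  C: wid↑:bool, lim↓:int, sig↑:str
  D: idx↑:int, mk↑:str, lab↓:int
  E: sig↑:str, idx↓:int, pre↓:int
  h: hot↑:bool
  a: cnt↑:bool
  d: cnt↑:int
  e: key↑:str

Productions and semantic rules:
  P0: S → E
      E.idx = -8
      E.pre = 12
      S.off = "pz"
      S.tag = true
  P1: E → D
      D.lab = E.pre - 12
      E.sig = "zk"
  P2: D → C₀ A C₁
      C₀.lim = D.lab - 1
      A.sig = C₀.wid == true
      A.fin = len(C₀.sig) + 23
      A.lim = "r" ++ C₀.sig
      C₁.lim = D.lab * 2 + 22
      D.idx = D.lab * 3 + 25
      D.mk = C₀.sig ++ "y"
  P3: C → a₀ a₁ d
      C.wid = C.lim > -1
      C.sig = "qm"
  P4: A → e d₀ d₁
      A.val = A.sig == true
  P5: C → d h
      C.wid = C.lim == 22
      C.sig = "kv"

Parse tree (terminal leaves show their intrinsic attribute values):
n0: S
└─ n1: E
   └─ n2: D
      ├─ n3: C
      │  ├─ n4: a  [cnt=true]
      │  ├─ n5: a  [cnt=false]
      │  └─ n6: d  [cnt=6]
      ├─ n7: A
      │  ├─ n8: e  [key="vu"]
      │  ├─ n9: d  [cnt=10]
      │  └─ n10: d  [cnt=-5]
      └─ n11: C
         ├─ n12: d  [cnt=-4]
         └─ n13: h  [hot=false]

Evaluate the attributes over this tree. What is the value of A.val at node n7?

false

1. n1.idx = -8  [-8]
2. n1.pre = 12  [12]
3. n2.lab = 0  [E.pre - 12]
4. n3.lim = -1  [D.lab - 1]
5. n4.cnt = true  [terminal]
6. n5.cnt = false  [terminal]
7. n6.cnt = 6  [terminal]
8. n3.wid = false  [C.lim > -1]
9. n3.sig = "qm"  ["qm"]
10. n7.sig = false  [C₀.wid == true]
11. n7.fin = 25  [len(C₀.sig) + 23]
12. n7.lim = "rqm"  ["r" ++ C₀.sig]
13. n8.key = "vu"  [terminal]
14. n9.cnt = 10  [terminal]
15. n10.cnt = -5  [terminal]
16. n7.val = false  [A.sig == true]
17. n11.lim = 22  [D.lab * 2 + 22]
18. n12.cnt = -4  [terminal]
19. n13.hot = false  [terminal]
20. n11.wid = true  [C.lim == 22]
21. n11.sig = "kv"  ["kv"]
22. n2.idx = 25  [D.lab * 3 + 25]
23. n2.mk = "qmy"  [C₀.sig ++ "y"]
24. n1.sig = "zk"  ["zk"]
25. n0.off = "pz"  ["pz"]
26. n0.tag = true  [true]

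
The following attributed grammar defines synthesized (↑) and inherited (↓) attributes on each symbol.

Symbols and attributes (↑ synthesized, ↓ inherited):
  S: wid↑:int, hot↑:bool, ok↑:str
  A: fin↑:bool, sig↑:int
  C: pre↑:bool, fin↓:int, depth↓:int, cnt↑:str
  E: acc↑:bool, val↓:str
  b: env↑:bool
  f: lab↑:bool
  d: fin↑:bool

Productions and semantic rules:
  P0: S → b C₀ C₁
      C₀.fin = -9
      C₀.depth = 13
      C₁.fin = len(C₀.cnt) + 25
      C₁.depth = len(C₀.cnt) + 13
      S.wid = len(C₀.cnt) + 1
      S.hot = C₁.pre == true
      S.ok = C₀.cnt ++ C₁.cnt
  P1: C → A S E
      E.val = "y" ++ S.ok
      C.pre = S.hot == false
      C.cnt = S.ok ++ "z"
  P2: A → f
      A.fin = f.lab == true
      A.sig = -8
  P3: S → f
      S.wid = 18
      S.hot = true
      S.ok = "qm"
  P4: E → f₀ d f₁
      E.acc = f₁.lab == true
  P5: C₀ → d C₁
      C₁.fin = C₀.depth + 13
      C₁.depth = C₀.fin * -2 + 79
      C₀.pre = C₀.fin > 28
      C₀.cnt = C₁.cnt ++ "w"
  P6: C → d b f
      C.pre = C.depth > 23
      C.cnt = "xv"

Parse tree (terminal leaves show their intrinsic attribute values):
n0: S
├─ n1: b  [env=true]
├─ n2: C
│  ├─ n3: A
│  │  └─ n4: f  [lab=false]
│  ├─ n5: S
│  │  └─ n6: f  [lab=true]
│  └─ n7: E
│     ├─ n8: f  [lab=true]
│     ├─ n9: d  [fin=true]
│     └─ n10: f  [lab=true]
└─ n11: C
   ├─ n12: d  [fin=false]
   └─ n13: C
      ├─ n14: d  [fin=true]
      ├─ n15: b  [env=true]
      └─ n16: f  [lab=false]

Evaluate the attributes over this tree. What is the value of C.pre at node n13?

1. n1.env = true  [terminal]
2. n2.fin = -9  [-9]
3. n2.depth = 13  [13]
4. n4.lab = false  [terminal]
5. n3.fin = false  [f.lab == true]
6. n3.sig = -8  [-8]
7. n6.lab = true  [terminal]
8. n5.wid = 18  [18]
9. n5.hot = true  [true]
10. n5.ok = "qm"  ["qm"]
11. n7.val = "yqm"  ["y" ++ S.ok]
12. n8.lab = true  [terminal]
13. n9.fin = true  [terminal]
14. n10.lab = true  [terminal]
15. n7.acc = true  [f₁.lab == true]
16. n2.pre = false  [S.hot == false]
17. n2.cnt = "qmz"  [S.ok ++ "z"]
18. n11.fin = 28  [len(C₀.cnt) + 25]
19. n11.depth = 16  [len(C₀.cnt) + 13]
20. n12.fin = false  [terminal]
21. n13.fin = 29  [C₀.depth + 13]
22. n13.depth = 23  [C₀.fin * -2 + 79]
23. n14.fin = true  [terminal]
24. n15.env = true  [terminal]
25. n16.lab = false  [terminal]
26. n13.pre = false  [C.depth > 23]
27. n13.cnt = "xv"  ["xv"]
28. n11.pre = false  [C₀.fin > 28]
29. n11.cnt = "xvw"  [C₁.cnt ++ "w"]
30. n0.wid = 4  [len(C₀.cnt) + 1]
31. n0.hot = false  [C₁.pre == true]
32. n0.ok = "qmzxvw"  [C₀.cnt ++ C₁.cnt]

false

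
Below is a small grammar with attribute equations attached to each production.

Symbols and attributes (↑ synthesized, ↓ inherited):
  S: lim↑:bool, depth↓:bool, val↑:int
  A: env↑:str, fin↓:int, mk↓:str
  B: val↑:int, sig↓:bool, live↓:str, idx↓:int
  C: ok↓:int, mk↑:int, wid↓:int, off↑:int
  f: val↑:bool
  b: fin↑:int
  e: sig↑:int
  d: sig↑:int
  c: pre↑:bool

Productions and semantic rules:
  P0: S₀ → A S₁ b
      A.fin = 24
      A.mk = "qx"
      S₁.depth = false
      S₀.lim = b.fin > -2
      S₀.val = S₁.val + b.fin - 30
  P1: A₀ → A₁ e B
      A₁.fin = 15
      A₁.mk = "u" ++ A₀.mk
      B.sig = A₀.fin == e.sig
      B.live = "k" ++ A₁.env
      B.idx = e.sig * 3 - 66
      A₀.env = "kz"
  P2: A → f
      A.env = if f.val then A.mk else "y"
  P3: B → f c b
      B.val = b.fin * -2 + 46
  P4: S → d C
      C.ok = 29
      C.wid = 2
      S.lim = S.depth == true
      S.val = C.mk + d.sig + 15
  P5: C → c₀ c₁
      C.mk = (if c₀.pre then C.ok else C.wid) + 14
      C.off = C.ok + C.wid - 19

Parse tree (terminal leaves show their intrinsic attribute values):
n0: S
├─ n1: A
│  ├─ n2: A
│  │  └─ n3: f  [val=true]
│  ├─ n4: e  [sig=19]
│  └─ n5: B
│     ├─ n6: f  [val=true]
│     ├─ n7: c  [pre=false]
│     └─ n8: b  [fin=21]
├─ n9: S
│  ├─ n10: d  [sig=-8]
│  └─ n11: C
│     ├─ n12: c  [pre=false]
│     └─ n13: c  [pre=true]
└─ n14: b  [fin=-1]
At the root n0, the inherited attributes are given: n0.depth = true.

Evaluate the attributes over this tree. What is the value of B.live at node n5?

"kuqx"

1. n0.depth = true  [given at root]
2. n1.fin = 24  [24]
3. n1.mk = "qx"  ["qx"]
4. n2.fin = 15  [15]
5. n2.mk = "uqx"  ["u" ++ A₀.mk]
6. n3.val = true  [terminal]
7. n2.env = "uqx"  [if f.val then A.mk else "y"]
8. n4.sig = 19  [terminal]
9. n5.sig = false  [A₀.fin == e.sig]
10. n5.live = "kuqx"  ["k" ++ A₁.env]
11. n5.idx = -9  [e.sig * 3 - 66]
12. n6.val = true  [terminal]
13. n7.pre = false  [terminal]
14. n8.fin = 21  [terminal]
15. n5.val = 4  [b.fin * -2 + 46]
16. n1.env = "kz"  ["kz"]
17. n9.depth = false  [false]
18. n10.sig = -8  [terminal]
19. n11.ok = 29  [29]
20. n11.wid = 2  [2]
21. n12.pre = false  [terminal]
22. n13.pre = true  [terminal]
23. n11.mk = 16  [(if c₀.pre then C.ok else C.wid) + 14]
24. n11.off = 12  [C.ok + C.wid - 19]
25. n9.lim = false  [S.depth == true]
26. n9.val = 23  [C.mk + d.sig + 15]
27. n14.fin = -1  [terminal]
28. n0.lim = true  [b.fin > -2]
29. n0.val = -8  [S₁.val + b.fin - 30]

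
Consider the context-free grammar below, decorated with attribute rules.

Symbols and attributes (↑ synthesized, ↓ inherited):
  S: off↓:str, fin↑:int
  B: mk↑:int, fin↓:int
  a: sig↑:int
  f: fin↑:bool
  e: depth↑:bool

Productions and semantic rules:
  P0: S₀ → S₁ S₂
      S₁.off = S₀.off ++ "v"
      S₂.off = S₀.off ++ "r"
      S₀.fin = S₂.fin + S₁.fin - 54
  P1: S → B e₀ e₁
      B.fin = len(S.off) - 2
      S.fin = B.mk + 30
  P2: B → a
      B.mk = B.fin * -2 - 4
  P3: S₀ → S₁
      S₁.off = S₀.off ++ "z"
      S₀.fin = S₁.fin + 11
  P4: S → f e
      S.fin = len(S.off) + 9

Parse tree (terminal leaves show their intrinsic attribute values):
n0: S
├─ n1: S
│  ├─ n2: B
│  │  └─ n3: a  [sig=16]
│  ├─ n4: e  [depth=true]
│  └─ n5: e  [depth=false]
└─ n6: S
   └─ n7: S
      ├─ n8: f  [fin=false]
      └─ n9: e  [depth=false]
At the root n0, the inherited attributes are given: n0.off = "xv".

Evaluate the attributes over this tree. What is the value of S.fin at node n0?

-6

1. n0.off = "xv"  [given at root]
2. n1.off = "xvv"  [S₀.off ++ "v"]
3. n2.fin = 1  [len(S.off) - 2]
4. n3.sig = 16  [terminal]
5. n2.mk = -6  [B.fin * -2 - 4]
6. n4.depth = true  [terminal]
7. n5.depth = false  [terminal]
8. n1.fin = 24  [B.mk + 30]
9. n6.off = "xvr"  [S₀.off ++ "r"]
10. n7.off = "xvrz"  [S₀.off ++ "z"]
11. n8.fin = false  [terminal]
12. n9.depth = false  [terminal]
13. n7.fin = 13  [len(S.off) + 9]
14. n6.fin = 24  [S₁.fin + 11]
15. n0.fin = -6  [S₂.fin + S₁.fin - 54]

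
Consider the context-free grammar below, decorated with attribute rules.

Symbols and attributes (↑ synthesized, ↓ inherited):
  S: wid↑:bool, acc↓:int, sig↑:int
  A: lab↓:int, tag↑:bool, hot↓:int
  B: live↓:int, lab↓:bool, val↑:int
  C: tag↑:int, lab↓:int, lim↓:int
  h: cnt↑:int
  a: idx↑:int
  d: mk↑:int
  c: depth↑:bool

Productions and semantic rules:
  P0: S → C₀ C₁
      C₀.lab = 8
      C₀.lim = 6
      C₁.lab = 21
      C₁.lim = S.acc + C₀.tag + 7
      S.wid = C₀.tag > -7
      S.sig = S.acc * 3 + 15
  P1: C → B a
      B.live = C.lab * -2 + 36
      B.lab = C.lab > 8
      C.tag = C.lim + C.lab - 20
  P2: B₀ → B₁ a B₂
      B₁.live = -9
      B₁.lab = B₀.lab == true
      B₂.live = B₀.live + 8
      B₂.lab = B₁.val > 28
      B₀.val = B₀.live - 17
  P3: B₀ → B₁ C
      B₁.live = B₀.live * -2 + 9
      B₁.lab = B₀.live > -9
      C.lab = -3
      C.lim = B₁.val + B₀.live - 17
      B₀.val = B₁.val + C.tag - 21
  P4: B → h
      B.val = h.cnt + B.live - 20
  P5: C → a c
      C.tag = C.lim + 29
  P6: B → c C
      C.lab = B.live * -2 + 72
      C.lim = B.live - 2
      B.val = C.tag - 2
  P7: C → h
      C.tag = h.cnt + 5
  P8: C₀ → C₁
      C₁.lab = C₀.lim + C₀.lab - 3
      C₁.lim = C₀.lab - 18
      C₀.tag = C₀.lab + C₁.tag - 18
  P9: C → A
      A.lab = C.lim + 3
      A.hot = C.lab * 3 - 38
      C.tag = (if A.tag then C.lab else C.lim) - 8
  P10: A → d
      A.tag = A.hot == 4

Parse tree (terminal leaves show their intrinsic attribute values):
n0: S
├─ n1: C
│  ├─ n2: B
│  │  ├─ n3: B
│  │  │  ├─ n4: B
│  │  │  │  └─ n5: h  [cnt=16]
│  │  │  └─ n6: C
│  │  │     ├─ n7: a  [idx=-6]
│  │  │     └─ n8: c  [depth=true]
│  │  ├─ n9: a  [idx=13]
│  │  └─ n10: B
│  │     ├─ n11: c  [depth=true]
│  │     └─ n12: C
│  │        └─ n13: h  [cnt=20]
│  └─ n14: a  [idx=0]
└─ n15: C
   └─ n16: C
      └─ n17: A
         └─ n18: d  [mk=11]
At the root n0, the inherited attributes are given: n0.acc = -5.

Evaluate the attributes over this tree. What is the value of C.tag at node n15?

1. n0.acc = -5  [given at root]
2. n1.lab = 8  [8]
3. n1.lim = 6  [6]
4. n2.live = 20  [C.lab * -2 + 36]
5. n2.lab = false  [C.lab > 8]
6. n3.live = -9  [-9]
7. n3.lab = false  [B₀.lab == true]
8. n4.live = 27  [B₀.live * -2 + 9]
9. n4.lab = false  [B₀.live > -9]
10. n5.cnt = 16  [terminal]
11. n4.val = 23  [h.cnt + B.live - 20]
12. n6.lab = -3  [-3]
13. n6.lim = -3  [B₁.val + B₀.live - 17]
14. n7.idx = -6  [terminal]
15. n8.depth = true  [terminal]
16. n6.tag = 26  [C.lim + 29]
17. n3.val = 28  [B₁.val + C.tag - 21]
18. n9.idx = 13  [terminal]
19. n10.live = 28  [B₀.live + 8]
20. n10.lab = false  [B₁.val > 28]
21. n11.depth = true  [terminal]
22. n12.lab = 16  [B.live * -2 + 72]
23. n12.lim = 26  [B.live - 2]
24. n13.cnt = 20  [terminal]
25. n12.tag = 25  [h.cnt + 5]
26. n10.val = 23  [C.tag - 2]
27. n2.val = 3  [B₀.live - 17]
28. n14.idx = 0  [terminal]
29. n1.tag = -6  [C.lim + C.lab - 20]
30. n15.lab = 21  [21]
31. n15.lim = -4  [S.acc + C₀.tag + 7]
32. n16.lab = 14  [C₀.lim + C₀.lab - 3]
33. n16.lim = 3  [C₀.lab - 18]
34. n17.lab = 6  [C.lim + 3]
35. n17.hot = 4  [C.lab * 3 - 38]
36. n18.mk = 11  [terminal]
37. n17.tag = true  [A.hot == 4]
38. n16.tag = 6  [(if A.tag then C.lab else C.lim) - 8]
39. n15.tag = 9  [C₀.lab + C₁.tag - 18]
40. n0.wid = true  [C₀.tag > -7]
41. n0.sig = 0  [S.acc * 3 + 15]

9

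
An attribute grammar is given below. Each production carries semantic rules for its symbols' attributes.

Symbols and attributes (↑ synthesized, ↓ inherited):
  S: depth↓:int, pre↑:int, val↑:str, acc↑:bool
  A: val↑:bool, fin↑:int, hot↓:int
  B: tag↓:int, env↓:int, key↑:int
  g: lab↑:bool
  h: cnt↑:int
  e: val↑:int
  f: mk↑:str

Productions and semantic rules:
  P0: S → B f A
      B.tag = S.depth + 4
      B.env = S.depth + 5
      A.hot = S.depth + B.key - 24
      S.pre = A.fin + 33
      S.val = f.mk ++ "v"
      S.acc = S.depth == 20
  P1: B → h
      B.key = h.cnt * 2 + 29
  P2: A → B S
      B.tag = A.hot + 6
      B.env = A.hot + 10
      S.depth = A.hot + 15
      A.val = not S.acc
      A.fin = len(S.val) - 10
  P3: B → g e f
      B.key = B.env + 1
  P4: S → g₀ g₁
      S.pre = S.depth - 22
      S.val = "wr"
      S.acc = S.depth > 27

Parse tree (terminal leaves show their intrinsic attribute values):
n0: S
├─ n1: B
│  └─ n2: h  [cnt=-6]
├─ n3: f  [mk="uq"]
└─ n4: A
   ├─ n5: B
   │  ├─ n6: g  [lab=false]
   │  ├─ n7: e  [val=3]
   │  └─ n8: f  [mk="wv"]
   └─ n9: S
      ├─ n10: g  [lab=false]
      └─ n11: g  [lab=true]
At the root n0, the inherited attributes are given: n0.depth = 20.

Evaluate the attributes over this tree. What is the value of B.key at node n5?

24

1. n0.depth = 20  [given at root]
2. n1.tag = 24  [S.depth + 4]
3. n1.env = 25  [S.depth + 5]
4. n2.cnt = -6  [terminal]
5. n1.key = 17  [h.cnt * 2 + 29]
6. n3.mk = "uq"  [terminal]
7. n4.hot = 13  [S.depth + B.key - 24]
8. n5.tag = 19  [A.hot + 6]
9. n5.env = 23  [A.hot + 10]
10. n6.lab = false  [terminal]
11. n7.val = 3  [terminal]
12. n8.mk = "wv"  [terminal]
13. n5.key = 24  [B.env + 1]
14. n9.depth = 28  [A.hot + 15]
15. n10.lab = false  [terminal]
16. n11.lab = true  [terminal]
17. n9.pre = 6  [S.depth - 22]
18. n9.val = "wr"  ["wr"]
19. n9.acc = true  [S.depth > 27]
20. n4.val = false  [not S.acc]
21. n4.fin = -8  [len(S.val) - 10]
22. n0.pre = 25  [A.fin + 33]
23. n0.val = "uqv"  [f.mk ++ "v"]
24. n0.acc = true  [S.depth == 20]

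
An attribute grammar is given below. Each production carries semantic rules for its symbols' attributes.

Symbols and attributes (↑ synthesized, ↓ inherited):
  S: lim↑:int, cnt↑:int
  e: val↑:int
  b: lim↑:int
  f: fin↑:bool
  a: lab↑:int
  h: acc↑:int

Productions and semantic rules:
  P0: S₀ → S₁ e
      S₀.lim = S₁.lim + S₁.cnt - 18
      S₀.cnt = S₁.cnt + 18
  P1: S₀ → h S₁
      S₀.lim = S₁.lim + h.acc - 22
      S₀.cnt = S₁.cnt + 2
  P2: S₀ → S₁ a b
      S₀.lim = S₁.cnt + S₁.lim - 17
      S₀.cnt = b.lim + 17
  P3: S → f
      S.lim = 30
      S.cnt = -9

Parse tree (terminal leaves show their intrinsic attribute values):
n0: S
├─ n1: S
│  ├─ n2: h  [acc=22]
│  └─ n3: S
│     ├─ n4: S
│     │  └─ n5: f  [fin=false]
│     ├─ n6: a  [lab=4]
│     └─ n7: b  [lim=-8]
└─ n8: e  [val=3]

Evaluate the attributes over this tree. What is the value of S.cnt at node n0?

1. n2.acc = 22  [terminal]
2. n5.fin = false  [terminal]
3. n4.lim = 30  [30]
4. n4.cnt = -9  [-9]
5. n6.lab = 4  [terminal]
6. n7.lim = -8  [terminal]
7. n3.lim = 4  [S₁.cnt + S₁.lim - 17]
8. n3.cnt = 9  [b.lim + 17]
9. n1.lim = 4  [S₁.lim + h.acc - 22]
10. n1.cnt = 11  [S₁.cnt + 2]
11. n8.val = 3  [terminal]
12. n0.lim = -3  [S₁.lim + S₁.cnt - 18]
13. n0.cnt = 29  [S₁.cnt + 18]

29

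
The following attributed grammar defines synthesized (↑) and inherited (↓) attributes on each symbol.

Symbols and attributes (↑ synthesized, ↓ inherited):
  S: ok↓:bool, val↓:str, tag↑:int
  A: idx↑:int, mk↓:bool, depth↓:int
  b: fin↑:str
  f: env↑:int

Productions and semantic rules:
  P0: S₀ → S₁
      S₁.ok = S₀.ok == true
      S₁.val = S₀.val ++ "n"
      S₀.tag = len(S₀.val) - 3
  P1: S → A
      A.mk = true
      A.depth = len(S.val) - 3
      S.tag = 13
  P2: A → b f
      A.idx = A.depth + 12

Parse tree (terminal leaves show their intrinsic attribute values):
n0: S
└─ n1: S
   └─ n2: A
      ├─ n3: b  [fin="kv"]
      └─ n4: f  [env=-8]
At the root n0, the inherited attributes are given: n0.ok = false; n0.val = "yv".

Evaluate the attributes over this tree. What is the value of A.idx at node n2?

1. n0.ok = false  [given at root]
2. n0.val = "yv"  [given at root]
3. n1.ok = false  [S₀.ok == true]
4. n1.val = "yvn"  [S₀.val ++ "n"]
5. n2.mk = true  [true]
6. n2.depth = 0  [len(S.val) - 3]
7. n3.fin = "kv"  [terminal]
8. n4.env = -8  [terminal]
9. n2.idx = 12  [A.depth + 12]
10. n1.tag = 13  [13]
11. n0.tag = -1  [len(S₀.val) - 3]

12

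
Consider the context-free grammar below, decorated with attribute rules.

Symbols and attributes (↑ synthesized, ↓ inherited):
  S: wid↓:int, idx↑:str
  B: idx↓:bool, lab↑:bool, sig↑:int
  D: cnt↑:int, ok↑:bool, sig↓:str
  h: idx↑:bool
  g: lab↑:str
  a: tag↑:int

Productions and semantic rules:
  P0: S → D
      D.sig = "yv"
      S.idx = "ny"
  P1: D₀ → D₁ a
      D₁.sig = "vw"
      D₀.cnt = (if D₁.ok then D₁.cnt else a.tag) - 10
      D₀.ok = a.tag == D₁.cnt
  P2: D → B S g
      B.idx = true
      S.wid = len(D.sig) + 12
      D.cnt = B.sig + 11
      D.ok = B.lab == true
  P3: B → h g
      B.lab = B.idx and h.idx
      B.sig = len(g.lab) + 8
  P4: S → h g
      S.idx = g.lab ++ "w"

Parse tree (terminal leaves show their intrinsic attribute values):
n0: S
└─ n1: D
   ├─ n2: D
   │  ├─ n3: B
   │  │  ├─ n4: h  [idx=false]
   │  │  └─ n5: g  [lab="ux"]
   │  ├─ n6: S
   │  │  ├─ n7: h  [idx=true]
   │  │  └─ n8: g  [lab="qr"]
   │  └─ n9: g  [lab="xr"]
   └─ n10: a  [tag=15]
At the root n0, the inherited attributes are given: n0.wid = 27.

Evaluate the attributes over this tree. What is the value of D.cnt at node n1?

1. n0.wid = 27  [given at root]
2. n1.sig = "yv"  ["yv"]
3. n2.sig = "vw"  ["vw"]
4. n3.idx = true  [true]
5. n4.idx = false  [terminal]
6. n5.lab = "ux"  [terminal]
7. n3.lab = false  [B.idx and h.idx]
8. n3.sig = 10  [len(g.lab) + 8]
9. n6.wid = 14  [len(D.sig) + 12]
10. n7.idx = true  [terminal]
11. n8.lab = "qr"  [terminal]
12. n6.idx = "qrw"  [g.lab ++ "w"]
13. n9.lab = "xr"  [terminal]
14. n2.cnt = 21  [B.sig + 11]
15. n2.ok = false  [B.lab == true]
16. n10.tag = 15  [terminal]
17. n1.cnt = 5  [(if D₁.ok then D₁.cnt else a.tag) - 10]
18. n1.ok = false  [a.tag == D₁.cnt]
19. n0.idx = "ny"  ["ny"]

5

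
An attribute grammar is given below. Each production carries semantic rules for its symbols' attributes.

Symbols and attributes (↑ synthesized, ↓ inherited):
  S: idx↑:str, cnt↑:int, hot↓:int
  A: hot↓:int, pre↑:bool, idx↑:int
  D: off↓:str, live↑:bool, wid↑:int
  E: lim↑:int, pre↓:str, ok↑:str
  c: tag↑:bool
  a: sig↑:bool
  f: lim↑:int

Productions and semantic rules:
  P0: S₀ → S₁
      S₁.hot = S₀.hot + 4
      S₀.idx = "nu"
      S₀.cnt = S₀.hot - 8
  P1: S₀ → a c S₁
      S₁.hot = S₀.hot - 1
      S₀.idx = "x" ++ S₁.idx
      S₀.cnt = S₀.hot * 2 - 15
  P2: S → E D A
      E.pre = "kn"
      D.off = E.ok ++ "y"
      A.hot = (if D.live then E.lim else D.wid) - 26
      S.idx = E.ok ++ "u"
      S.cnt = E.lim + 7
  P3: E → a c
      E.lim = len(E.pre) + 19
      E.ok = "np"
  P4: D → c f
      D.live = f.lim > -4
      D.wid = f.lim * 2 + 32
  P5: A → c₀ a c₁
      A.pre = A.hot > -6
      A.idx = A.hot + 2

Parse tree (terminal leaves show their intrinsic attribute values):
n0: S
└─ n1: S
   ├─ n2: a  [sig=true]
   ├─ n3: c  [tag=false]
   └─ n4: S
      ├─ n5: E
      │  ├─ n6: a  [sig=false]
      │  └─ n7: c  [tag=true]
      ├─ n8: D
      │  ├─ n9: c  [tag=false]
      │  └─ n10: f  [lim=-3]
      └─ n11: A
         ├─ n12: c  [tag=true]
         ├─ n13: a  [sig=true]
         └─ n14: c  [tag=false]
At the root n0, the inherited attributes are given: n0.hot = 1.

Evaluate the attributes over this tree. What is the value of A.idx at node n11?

1. n0.hot = 1  [given at root]
2. n1.hot = 5  [S₀.hot + 4]
3. n2.sig = true  [terminal]
4. n3.tag = false  [terminal]
5. n4.hot = 4  [S₀.hot - 1]
6. n5.pre = "kn"  ["kn"]
7. n6.sig = false  [terminal]
8. n7.tag = true  [terminal]
9. n5.lim = 21  [len(E.pre) + 19]
10. n5.ok = "np"  ["np"]
11. n8.off = "npy"  [E.ok ++ "y"]
12. n9.tag = false  [terminal]
13. n10.lim = -3  [terminal]
14. n8.live = true  [f.lim > -4]
15. n8.wid = 26  [f.lim * 2 + 32]
16. n11.hot = -5  [(if D.live then E.lim else D.wid) - 26]
17. n12.tag = true  [terminal]
18. n13.sig = true  [terminal]
19. n14.tag = false  [terminal]
20. n11.pre = true  [A.hot > -6]
21. n11.idx = -3  [A.hot + 2]
22. n4.idx = "npu"  [E.ok ++ "u"]
23. n4.cnt = 28  [E.lim + 7]
24. n1.idx = "xnpu"  ["x" ++ S₁.idx]
25. n1.cnt = -5  [S₀.hot * 2 - 15]
26. n0.idx = "nu"  ["nu"]
27. n0.cnt = -7  [S₀.hot - 8]

-3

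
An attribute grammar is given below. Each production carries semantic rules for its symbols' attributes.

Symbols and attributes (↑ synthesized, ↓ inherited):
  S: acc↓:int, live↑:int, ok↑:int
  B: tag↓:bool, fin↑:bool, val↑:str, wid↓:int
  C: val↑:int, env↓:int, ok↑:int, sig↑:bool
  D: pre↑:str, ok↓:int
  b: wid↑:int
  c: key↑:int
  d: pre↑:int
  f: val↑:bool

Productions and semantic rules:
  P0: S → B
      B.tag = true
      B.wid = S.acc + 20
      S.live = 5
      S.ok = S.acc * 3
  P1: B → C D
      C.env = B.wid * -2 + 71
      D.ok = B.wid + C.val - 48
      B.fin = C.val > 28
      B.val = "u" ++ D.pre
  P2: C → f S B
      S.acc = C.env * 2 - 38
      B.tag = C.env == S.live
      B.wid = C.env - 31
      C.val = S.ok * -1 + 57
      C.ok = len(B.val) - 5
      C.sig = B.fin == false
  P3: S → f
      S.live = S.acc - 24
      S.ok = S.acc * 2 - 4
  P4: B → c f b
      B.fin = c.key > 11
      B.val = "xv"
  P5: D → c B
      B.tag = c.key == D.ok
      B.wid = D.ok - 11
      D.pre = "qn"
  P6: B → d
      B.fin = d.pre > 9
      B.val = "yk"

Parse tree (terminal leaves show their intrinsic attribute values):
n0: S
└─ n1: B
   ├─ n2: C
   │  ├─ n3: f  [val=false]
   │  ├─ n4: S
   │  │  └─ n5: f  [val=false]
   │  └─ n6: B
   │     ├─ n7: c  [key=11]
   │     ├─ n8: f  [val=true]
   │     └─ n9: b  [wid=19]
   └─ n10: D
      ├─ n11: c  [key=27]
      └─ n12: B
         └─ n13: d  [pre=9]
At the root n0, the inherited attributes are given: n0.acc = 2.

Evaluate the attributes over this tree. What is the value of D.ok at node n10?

1. n0.acc = 2  [given at root]
2. n1.tag = true  [true]
3. n1.wid = 22  [S.acc + 20]
4. n2.env = 27  [B.wid * -2 + 71]
5. n3.val = false  [terminal]
6. n4.acc = 16  [C.env * 2 - 38]
7. n5.val = false  [terminal]
8. n4.live = -8  [S.acc - 24]
9. n4.ok = 28  [S.acc * 2 - 4]
10. n6.tag = false  [C.env == S.live]
11. n6.wid = -4  [C.env - 31]
12. n7.key = 11  [terminal]
13. n8.val = true  [terminal]
14. n9.wid = 19  [terminal]
15. n6.fin = false  [c.key > 11]
16. n6.val = "xv"  ["xv"]
17. n2.val = 29  [S.ok * -1 + 57]
18. n2.ok = -3  [len(B.val) - 5]
19. n2.sig = true  [B.fin == false]
20. n10.ok = 3  [B.wid + C.val - 48]
21. n11.key = 27  [terminal]
22. n12.tag = false  [c.key == D.ok]
23. n12.wid = -8  [D.ok - 11]
24. n13.pre = 9  [terminal]
25. n12.fin = false  [d.pre > 9]
26. n12.val = "yk"  ["yk"]
27. n10.pre = "qn"  ["qn"]
28. n1.fin = true  [C.val > 28]
29. n1.val = "uqn"  ["u" ++ D.pre]
30. n0.live = 5  [5]
31. n0.ok = 6  [S.acc * 3]

3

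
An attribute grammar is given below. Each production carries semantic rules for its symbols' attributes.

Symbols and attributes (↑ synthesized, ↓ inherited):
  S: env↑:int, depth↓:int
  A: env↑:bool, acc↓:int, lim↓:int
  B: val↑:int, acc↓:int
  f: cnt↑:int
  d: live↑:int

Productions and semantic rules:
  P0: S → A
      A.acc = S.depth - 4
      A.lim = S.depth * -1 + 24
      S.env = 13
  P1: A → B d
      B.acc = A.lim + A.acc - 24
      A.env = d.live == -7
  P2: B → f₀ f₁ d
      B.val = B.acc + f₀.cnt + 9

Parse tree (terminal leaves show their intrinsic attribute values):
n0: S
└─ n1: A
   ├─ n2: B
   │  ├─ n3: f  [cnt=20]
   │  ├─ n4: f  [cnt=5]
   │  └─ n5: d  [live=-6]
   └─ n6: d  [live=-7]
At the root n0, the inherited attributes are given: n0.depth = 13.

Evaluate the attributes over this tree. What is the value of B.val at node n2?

25

1. n0.depth = 13  [given at root]
2. n1.acc = 9  [S.depth - 4]
3. n1.lim = 11  [S.depth * -1 + 24]
4. n2.acc = -4  [A.lim + A.acc - 24]
5. n3.cnt = 20  [terminal]
6. n4.cnt = 5  [terminal]
7. n5.live = -6  [terminal]
8. n2.val = 25  [B.acc + f₀.cnt + 9]
9. n6.live = -7  [terminal]
10. n1.env = true  [d.live == -7]
11. n0.env = 13  [13]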